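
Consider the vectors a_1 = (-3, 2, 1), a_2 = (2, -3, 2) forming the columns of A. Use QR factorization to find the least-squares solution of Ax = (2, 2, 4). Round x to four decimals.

a_1 = (-3, 2, 1); ‖a_1‖ = 3.7417, so e_1 = (-0.8018, 0.5345, 0.2673).
e_1·a_2 = (-0.8018)·2 + 0.5345·(-3) + 0.2673·2 = -2.6726.
u_2 = a_2 + 2.6726·e_1 = (-0.1429, -1.5714, 2.7143).
‖u_2‖ = 3.1396, so e_2 = (-0.0455, -0.5005, 0.8645).
Qᵀb = (0.5345, 2.3661).
Back-substitute: x_2 = 2.3661/3.1396 = 0.7536.
x_1 = (0.5345 + 2.6726·0.7536)/3.7417 = 0.6812.

x = (0.6812, 0.7536)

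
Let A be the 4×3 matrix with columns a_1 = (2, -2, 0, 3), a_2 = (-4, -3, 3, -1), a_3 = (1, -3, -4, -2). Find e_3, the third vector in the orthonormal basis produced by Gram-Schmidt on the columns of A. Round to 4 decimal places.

a_1 = (2, -2, 0, 3); ‖a_1‖ = 4.1231, so e_1 = (0.4851, -0.4851, 0.0000, 0.7276).
e_1·a_2 = 0.4851·(-4) + (-0.4851)·(-3) + 0.0000·3 + 0.7276·(-1) = -1.2127.
u_2 = a_2 + 1.2127·e_1 = (-3.4118, -3.5882, 3.0000, -0.1176).
‖u_2‖ = 5.7905, so e_2 = (-0.5892, -0.6197, 0.5181, -0.0203).
e_1·a_3 = 0.4851·1 + (-0.4851)·(-3) + 0.0000·(-4) + 0.7276·(-2) = 0.4851; e_2·a_3 = (-0.5892)·1 + (-0.6197)·(-3) + 0.5181·(-4) + (-0.0203)·(-2) = -0.7619.
u_3 = a_3 − 0.4851·e_1 + 0.7619·e_2 = (0.3158, -3.2368, -3.6053, -2.3684).
‖u_3‖ = 5.4022, so e_3 = (0.0585, -0.5992, -0.6674, -0.4384).

e_3 = (0.0585, -0.5992, -0.6674, -0.4384)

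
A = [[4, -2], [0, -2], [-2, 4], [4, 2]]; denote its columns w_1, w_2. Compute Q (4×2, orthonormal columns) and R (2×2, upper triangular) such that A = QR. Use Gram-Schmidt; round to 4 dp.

Q = [[0.6667, -0.2170], [0.0000, -0.3906], [-0.3333, 0.6943], [0.6667, 0.5642]], R = [[6.0000, -1.3333], [0.0000, 5.1208]]

q_1 = w_1/‖w_1‖ = (4, 0, -2, 4)/6.0000 = (0.6667, 0.0000, -0.3333, 0.6667).
r_{12} = q_1·w_2 = -1.3333.
u_2 = w_2 + 1.3333·q_1 = (-1.1111, -2.0000, 3.5556, 2.8889).
‖u_2‖ = 5.1208, so q_2 = (-0.2170, -0.3906, 0.6943, 0.5642).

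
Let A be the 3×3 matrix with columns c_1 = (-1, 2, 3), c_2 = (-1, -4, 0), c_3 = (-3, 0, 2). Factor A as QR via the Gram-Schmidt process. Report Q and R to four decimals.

c_1 = (-1, 2, 3); ‖c_1‖ = 3.7417, so q_1 = (-0.2673, 0.5345, 0.8018).
q_1·c_2 = (-0.2673)·(-1) + 0.5345·(-4) + 0.8018·0 = -1.8708.
u_2 = c_2 + 1.8708·q_1 = (-1.5000, -3.0000, 1.5000).
‖u_2‖ = 3.6742, so q_2 = (-0.4082, -0.8165, 0.4082).
q_1·c_3 = (-0.2673)·(-3) + 0.5345·0 + 0.8018·2 = 2.4054; q_2·c_3 = (-0.4082)·(-3) + (-0.8165)·0 + 0.4082·2 = 2.0412.
u_3 = c_3 − 2.4054·q_1 − 2.0412·q_2 = (-1.5238, 0.3810, -0.7619).
‖u_3‖ = 1.7457, so q_3 = (-0.8729, 0.2182, -0.4364).

Q = [[-0.2673, -0.4082, -0.8729], [0.5345, -0.8165, 0.2182], [0.8018, 0.4082, -0.4364]], R = [[3.7417, -1.8708, 2.4054], [0.0000, 3.6742, 2.0412], [0.0000, 0.0000, 1.7457]]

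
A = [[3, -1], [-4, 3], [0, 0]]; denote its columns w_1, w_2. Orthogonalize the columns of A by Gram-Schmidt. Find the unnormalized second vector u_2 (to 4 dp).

w_1 = (3, -4, 0); ‖w_1‖ = 5.0000, so q_1 = (0.6000, -0.8000, 0.0000).
q_1·w_2 = 0.6000·(-1) + (-0.8000)·3 + 0.0000·0 = -3.0000.
u_2 = w_2 + 3.0000·q_1 = (0.8000, 0.6000, 0.0000).

u_2 = (0.8000, 0.6000, 0.0000)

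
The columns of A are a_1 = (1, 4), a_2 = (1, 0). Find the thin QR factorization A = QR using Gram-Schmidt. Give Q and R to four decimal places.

Q = [[0.2425, 0.9701], [0.9701, -0.2425]], R = [[4.1231, 0.2425], [0.0000, 0.9701]]

a_1 = (1, 4); ‖a_1‖ = 4.1231, so q_1 = (0.2425, 0.9701).
q_1·a_2 = 0.2425·1 + 0.9701·0 = 0.2425.
u_2 = a_2 − 0.2425·q_1 = (0.9412, -0.2353).
‖u_2‖ = 0.9701, so q_2 = (0.9701, -0.2425).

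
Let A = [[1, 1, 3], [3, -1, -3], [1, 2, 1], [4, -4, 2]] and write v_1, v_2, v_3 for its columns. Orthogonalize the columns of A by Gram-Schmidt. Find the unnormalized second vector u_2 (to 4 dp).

e_1 = v_1/‖v_1‖ = (1, 3, 1, 4)/5.1962 = (0.1925, 0.5774, 0.1925, 0.7698).
r_{12} = e_1·v_2 = -3.0792.
u_2 = v_2 + 3.0792·e_1 = (1.5926, 0.7778, 2.5926, -1.6296).

u_2 = (1.5926, 0.7778, 2.5926, -1.6296)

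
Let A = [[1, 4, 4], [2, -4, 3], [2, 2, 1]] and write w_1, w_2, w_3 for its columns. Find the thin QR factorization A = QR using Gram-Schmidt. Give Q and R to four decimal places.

Q = [[0.3333, 0.6667, 0.6667], [0.6667, -0.6667, 0.3333], [0.6667, 0.3333, -0.6667]], R = [[3.0000, 0.0000, 4.0000], [0.0000, 6.0000, 1.0000], [0.0000, 0.0000, 3.0000]]

w_1 = (1, 2, 2); ‖w_1‖ = 3.0000, so e_1 = (0.3333, 0.6667, 0.6667).
e_1·w_2 = 0.3333·4 + 0.6667·(-4) + 0.6667·2 = 0.0000.
u_2 = w_2 + 0.0000·e_1 = (4.0000, -4.0000, 2.0000).
‖u_2‖ = 6.0000, so e_2 = (0.6667, -0.6667, 0.3333).
e_1·w_3 = 0.3333·4 + 0.6667·3 + 0.6667·1 = 4.0000; e_2·w_3 = 0.6667·4 + (-0.6667)·3 + 0.3333·1 = 1.0000.
u_3 = w_3 − 4.0000·e_1 − 1.0000·e_2 = (2.0000, 1.0000, -2.0000).
‖u_3‖ = 3.0000, so e_3 = (0.6667, 0.3333, -0.6667).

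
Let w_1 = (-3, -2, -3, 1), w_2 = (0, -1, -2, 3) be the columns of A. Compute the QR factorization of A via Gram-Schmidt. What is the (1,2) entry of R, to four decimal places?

r_{12} = 2.2937

w_1 = (-3, -2, -3, 1); ‖w_1‖ = 4.7958, so q_1 = (-0.6255, -0.4170, -0.6255, 0.2085).
r_{12} = q_1·w_2 = 2.2937.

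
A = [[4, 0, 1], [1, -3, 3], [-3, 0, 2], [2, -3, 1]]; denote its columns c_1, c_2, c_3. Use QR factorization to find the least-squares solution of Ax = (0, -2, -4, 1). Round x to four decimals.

c_1 = (4, 1, -3, 2); ‖c_1‖ = 5.4772, so e_1 = (0.7303, 0.1826, -0.5477, 0.3651).
e_1·c_2 = 0.7303·0 + 0.1826·(-3) + (-0.5477)·0 + 0.3651·(-3) = -1.6432.
u_2 = c_2 + 1.6432·e_1 = (1.2000, -2.7000, -0.9000, -2.4000).
‖u_2‖ = 3.9115, so e_2 = (0.3068, -0.6903, -0.2301, -0.6136).
e_1·c_3 = 0.7303·1 + 0.1826·3 + (-0.5477)·2 + 0.3651·1 = 0.5477; e_2·c_3 = 0.3068·1 + (-0.6903)·3 + (-0.2301)·2 + (-0.6136)·1 = -2.8378.
u_3 = c_3 − 0.5477·e_1 + 2.8378·e_2 = (1.4706, 0.9412, 1.6471, -0.9412).
‖u_3‖ = 2.5782, so e_3 = (0.5704, 0.3651, 0.6388, -0.3651).
Qᵀb = (2.1909, 1.6873, -3.6505).
Back-substitute: x_3 = -3.6505/2.5782 = -1.4159.
x_2 = (1.6873 + 2.8378·(-1.4159))/3.9115 = -0.5959.
x_1 = (2.1909 + 1.6432·(-0.5959) − 0.5477·(-1.4159))/5.4772 = 0.3628.

x = (0.3628, -0.5959, -1.4159)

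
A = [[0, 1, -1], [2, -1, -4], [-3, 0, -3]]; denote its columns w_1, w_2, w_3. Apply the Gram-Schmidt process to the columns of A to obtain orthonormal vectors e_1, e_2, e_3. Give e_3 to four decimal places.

w_1 = (0, 2, -3); ‖w_1‖ = 3.6056, so e_1 = (0.0000, 0.5547, -0.8321).
e_1·w_2 = 0.0000·1 + 0.5547·(-1) + (-0.8321)·0 = -0.5547.
u_2 = w_2 + 0.5547·e_1 = (1.0000, -0.6923, -0.4615).
‖u_2‖ = 1.3009, so e_2 = (0.7687, -0.5322, -0.3548).
e_1·w_3 = 0.0000·(-1) + 0.5547·(-4) + (-0.8321)·(-3) = 0.2774; e_2·w_3 = 0.7687·(-1) + (-0.5322)·(-4) + (-0.3548)·(-3) = 2.4244.
u_3 = w_3 − 0.2774·e_1 − 2.4244·e_2 = (-2.8636, -2.8636, -1.9091).
‖u_3‖ = 4.4772, so e_3 = (-0.6396, -0.6396, -0.4264).

e_3 = (-0.6396, -0.6396, -0.4264)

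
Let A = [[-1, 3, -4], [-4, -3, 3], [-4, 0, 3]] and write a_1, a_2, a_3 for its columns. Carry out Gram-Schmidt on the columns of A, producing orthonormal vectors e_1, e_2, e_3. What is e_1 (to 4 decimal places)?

e_1 = a_1/‖a_1‖ = (-1, -4, -4)/5.7446 = (-0.1741, -0.6963, -0.6963).

e_1 = (-0.1741, -0.6963, -0.6963)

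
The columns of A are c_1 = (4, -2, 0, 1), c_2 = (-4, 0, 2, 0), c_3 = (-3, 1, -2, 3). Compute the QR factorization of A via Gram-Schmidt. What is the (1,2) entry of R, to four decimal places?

r_{12} = -3.4915

q_1 = c_1/‖c_1‖ = (4, -2, 0, 1)/4.5826 = (0.8729, -0.4364, 0.0000, 0.2182).
r_{12} = q_1·c_2 = -3.4915.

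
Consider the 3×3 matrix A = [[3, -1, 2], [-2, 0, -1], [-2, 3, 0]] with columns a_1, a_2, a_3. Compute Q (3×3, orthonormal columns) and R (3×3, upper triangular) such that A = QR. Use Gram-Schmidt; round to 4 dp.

Q = [[0.7276, 0.2571, 0.6360], [-0.4851, -0.4628, 0.7420], [-0.4851, 0.8484, 0.2120]], R = [[4.1231, -2.1828, 1.9403], [0.0000, 2.2881, 0.9769], [0.0000, 0.0000, 0.5300]]

e_1 = a_1/‖a_1‖ = (3, -2, -2)/4.1231 = (0.7276, -0.4851, -0.4851).
r_{12} = e_1·a_2 = -2.1828.
u_2 = a_2 + 2.1828·e_1 = (0.5882, -1.0588, 1.9412).
‖u_2‖ = 2.2881, so e_2 = (0.2571, -0.4628, 0.8484).
r_{13} = e_1·a_3 = 1.9403; r_{23} = e_2·a_3 = 0.9769.
u_3 = a_3 − 1.9403·e_1 − 0.9769·e_2 = (0.3371, 0.3933, 0.1124).
‖u_3‖ = 0.5300, so e_3 = (0.6360, 0.7420, 0.2120).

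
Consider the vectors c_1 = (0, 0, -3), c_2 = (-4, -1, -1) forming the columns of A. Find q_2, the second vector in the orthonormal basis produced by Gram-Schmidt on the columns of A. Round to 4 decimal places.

q_2 = (-0.9701, -0.2425, 0.0000)

c_1 = (0, 0, -3); ‖c_1‖ = 3.0000, so q_1 = (0.0000, 0.0000, -1.0000).
q_1·c_2 = 0.0000·(-4) + 0.0000·(-1) + (-1.0000)·(-1) = 1.0000.
u_2 = c_2 − 1.0000·q_1 = (-4.0000, -1.0000, 0.0000).
‖u_2‖ = 4.1231, so q_2 = (-0.9701, -0.2425, 0.0000).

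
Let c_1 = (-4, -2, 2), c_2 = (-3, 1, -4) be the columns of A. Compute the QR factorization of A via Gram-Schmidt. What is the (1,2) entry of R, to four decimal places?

r_{12} = 0.4082

c_1 = (-4, -2, 2); ‖c_1‖ = 4.8990, so e_1 = (-0.8165, -0.4082, 0.4082).
r_{12} = e_1·c_2 = 0.4082.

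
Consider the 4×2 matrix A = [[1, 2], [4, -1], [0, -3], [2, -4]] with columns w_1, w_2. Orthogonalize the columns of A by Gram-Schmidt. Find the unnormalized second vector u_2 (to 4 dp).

u_2 = (2.4762, 0.9048, -3.0000, -3.0476)

w_1 = (1, 4, 0, 2); ‖w_1‖ = 4.5826, so q_1 = (0.2182, 0.8729, 0.0000, 0.4364).
q_1·w_2 = 0.2182·2 + 0.8729·(-1) + 0.0000·(-3) + 0.4364·(-4) = -2.1822.
u_2 = w_2 + 2.1822·q_1 = (2.4762, 0.9048, -3.0000, -3.0476).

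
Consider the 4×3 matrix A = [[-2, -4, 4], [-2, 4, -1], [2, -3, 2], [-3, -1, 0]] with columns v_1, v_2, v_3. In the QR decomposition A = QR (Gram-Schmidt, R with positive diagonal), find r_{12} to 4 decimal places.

r_{12} = -0.6547

q_1 = v_1/‖v_1‖ = (-2, -2, 2, -3)/4.5826 = (-0.4364, -0.4364, 0.4364, -0.6547).
r_{12} = q_1·v_2 = -0.6547.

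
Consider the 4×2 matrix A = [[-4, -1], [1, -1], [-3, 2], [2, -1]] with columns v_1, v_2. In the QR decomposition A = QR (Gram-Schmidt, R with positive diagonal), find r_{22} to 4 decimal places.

r_{22} = 2.4833

e_1 = v_1/‖v_1‖ = (-4, 1, -3, 2)/5.4772 = (-0.7303, 0.1826, -0.5477, 0.3651).
r_{12} = e_1·v_2 = -0.9129.
u_2 = v_2 + 0.9129·e_1 = (-1.6667, -0.8333, 1.5000, -0.6667).
r_{22} = ‖u_2‖ = 2.4833.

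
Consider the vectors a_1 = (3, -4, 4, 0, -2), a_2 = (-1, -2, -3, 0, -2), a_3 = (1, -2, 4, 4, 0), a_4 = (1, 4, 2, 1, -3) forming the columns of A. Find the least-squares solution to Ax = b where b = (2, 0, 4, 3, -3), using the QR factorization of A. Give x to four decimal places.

x = (0.2804, 0.2240, 0.5696, 0.6738)

a_1 = (3, -4, 4, 0, -2); ‖a_1‖ = 6.7082, so e_1 = (0.4472, -0.5963, 0.5963, 0.0000, -0.2981).
e_1·a_2 = 0.4472·(-1) + (-0.5963)·(-2) + 0.5963·(-3) + 0.0000·0 + (-0.2981)·(-2) = -0.4472.
u_2 = a_2 + 0.4472·e_1 = (-0.8000, -2.2667, -2.7333, 0.0000, -2.1333).
‖u_2‖ = 4.2190, so e_2 = (-0.1896, -0.5373, -0.6479, 0.0000, -0.5056).
e_1·a_3 = 0.4472·1 + (-0.5963)·(-2) + 0.5963·4 + 0.0000·4 + (-0.2981)·0 = 4.0249; e_2·a_3 = (-0.1896)·1 + (-0.5373)·(-2) + (-0.6479)·4 + 0.0000·4 + (-0.5056)·0 = -1.7066.
u_3 = a_3 − 4.0249·e_1 + 1.7066·e_2 = (-1.1236, -0.5169, 0.4944, 4.0000, 0.3371).
‖u_3‖ = 4.2294, so e_3 = (-0.2657, -0.1222, 0.1169, 0.9458, 0.0797).
e_1·a_4 = 0.4472·1 + (-0.5963)·4 + 0.5963·2 + 0.0000·1 + (-0.2981)·(-3) = 0.1491; e_2·a_4 = (-0.1896)·1 + (-0.5373)·4 + (-0.6479)·2 + 0.0000·1 + (-0.5056)·(-3) = -2.1174; e_3·a_4 = (-0.2657)·1 + (-0.1222)·4 + 0.1169·2 + 0.9458·1 + 0.0797·(-3) = 0.1860.
u_4 = a_4 − 0.1491·e_1 + 2.1174·e_2 − 0.1860·e_3 = (0.5812, 2.9740, 0.5176, 0.8241, -4.0410).
‖u_4‖ = 5.1439, so e_4 = (0.1130, 0.5782, 0.1006, 0.1602, -0.7856).
Qᵀb = (4.1740, -1.4537, 2.5344, 3.4659).
Back-substitute: x_4 = 3.4659/5.1439 = 0.6738.
x_3 = (2.5344 − 0.1860·0.6738)/4.2294 = 0.5696.
x_2 = (-1.4537 + 1.7066·0.5696 + 2.1174·0.6738)/4.2190 = 0.2240.
x_1 = (4.1740 + 0.4472·0.2240 − 4.0249·0.5696 − 0.1491·0.6738)/6.7082 = 0.2804.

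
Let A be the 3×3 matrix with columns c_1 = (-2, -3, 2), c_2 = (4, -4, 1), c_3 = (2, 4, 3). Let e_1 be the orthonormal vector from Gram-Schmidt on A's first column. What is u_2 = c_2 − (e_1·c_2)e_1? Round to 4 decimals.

u_2 = (4.7059, -2.9412, 0.2941)

e_1 = c_1/‖c_1‖ = (-2, -3, 2)/4.1231 = (-0.4851, -0.7276, 0.4851).
r_{12} = e_1·c_2 = 1.4552.
u_2 = c_2 − 1.4552·e_1 = (4.7059, -2.9412, 0.2941).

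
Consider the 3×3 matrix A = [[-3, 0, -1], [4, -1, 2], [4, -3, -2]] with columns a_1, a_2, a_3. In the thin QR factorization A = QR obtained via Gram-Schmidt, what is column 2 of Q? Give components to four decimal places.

q_2 = (-0.6041, 0.2895, -0.7425)

q_1 = a_1/‖a_1‖ = (-3, 4, 4)/6.4031 = (-0.4685, 0.6247, 0.6247).
r_{12} = q_1·a_2 = -2.4988.
u_2 = a_2 + 2.4988·q_1 = (-1.1707, 0.5610, -1.4390).
‖u_2‖ = 1.9381, so q_2 = (-0.6041, 0.2895, -0.7425).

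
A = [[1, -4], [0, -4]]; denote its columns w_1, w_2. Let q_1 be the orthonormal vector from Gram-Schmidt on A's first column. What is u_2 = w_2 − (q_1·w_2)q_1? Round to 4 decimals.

u_2 = (0.0000, -4.0000)

w_1 = (1, 0); ‖w_1‖ = 1.0000, so q_1 = (1.0000, 0.0000).
q_1·w_2 = 1.0000·(-4) + 0.0000·(-4) = -4.0000.
u_2 = w_2 + 4.0000·q_1 = (0.0000, -4.0000).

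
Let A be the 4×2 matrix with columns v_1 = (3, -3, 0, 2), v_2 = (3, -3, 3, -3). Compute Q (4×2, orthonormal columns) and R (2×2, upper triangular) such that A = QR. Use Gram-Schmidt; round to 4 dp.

v_1 = (3, -3, 0, 2); ‖v_1‖ = 4.6904, so q_1 = (0.6396, -0.6396, 0.0000, 0.4264).
q_1·v_2 = 0.6396·3 + (-0.6396)·(-3) + 0.0000·3 + 0.4264·(-3) = 2.5584.
u_2 = v_2 − 2.5584·q_1 = (1.3636, -1.3636, 3.0000, -4.0909).
‖u_2‖ = 5.4272, so q_2 = (0.2513, -0.2513, 0.5528, -0.7538).

Q = [[0.6396, 0.2513], [-0.6396, -0.2513], [0.0000, 0.5528], [0.4264, -0.7538]], R = [[4.6904, 2.5584], [0.0000, 5.4272]]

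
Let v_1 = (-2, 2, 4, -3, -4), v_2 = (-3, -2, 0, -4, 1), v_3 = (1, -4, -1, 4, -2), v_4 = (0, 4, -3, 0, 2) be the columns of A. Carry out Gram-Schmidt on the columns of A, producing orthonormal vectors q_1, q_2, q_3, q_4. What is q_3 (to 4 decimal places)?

q_1 = v_1/‖v_1‖ = (-2, 2, 4, -3, -4)/7.0000 = (-0.2857, 0.2857, 0.5714, -0.4286, -0.5714).
r_{12} = q_1·v_2 = 1.4286.
u_2 = v_2 − 1.4286·q_1 = (-2.5918, -2.4082, -0.8163, -3.3878, 1.8163).
‖u_2‖ = 5.2876, so q_2 = (-0.4902, -0.4554, -0.1544, -0.6407, 0.3435).
r_{13} = q_1·v_3 = -2.5714; r_{23} = q_2·v_3 = -1.7638.
u_3 = v_3 + 2.5714·q_1 + 1.7638·q_2 = (-0.5993, -4.0686, 0.1971, 1.7679, -2.8635).
‖u_3‖ = 5.3176, so q_3 = (-0.1127, -0.7651, 0.0371, 0.3325, -0.5385).

q_3 = (-0.1127, -0.7651, 0.0371, 0.3325, -0.5385)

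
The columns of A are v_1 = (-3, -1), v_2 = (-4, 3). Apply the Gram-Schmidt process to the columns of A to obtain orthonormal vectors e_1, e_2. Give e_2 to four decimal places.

e_2 = (-0.3162, 0.9487)

e_1 = v_1/‖v_1‖ = (-3, -1)/3.1623 = (-0.9487, -0.3162).
r_{12} = e_1·v_2 = 2.8460.
u_2 = v_2 − 2.8460·e_1 = (-1.3000, 3.9000).
‖u_2‖ = 4.1110, so e_2 = (-0.3162, 0.9487).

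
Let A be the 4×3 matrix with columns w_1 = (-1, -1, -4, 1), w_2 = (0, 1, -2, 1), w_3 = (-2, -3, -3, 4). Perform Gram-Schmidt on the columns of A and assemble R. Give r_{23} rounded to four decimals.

e_1 = w_1/‖w_1‖ = (-1, -1, -4, 1)/4.3589 = (-0.2294, -0.2294, -0.9177, 0.2294).
r_{12} = e_1·w_2 = 1.8353.
u_2 = w_2 − 1.8353·e_1 = (0.4211, 1.4211, -0.3158, 0.5789).
‖u_2‖ = 1.6222, so e_2 = (0.2596, 0.8760, -0.1947, 0.3569).
r_{23} = e_2·w_3 = -1.1355.

r_{23} = -1.1355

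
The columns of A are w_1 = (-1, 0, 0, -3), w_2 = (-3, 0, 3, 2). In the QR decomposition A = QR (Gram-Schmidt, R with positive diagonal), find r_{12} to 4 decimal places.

e_1 = w_1/‖w_1‖ = (-1, 0, 0, -3)/3.1623 = (-0.3162, 0.0000, 0.0000, -0.9487).
r_{12} = e_1·w_2 = -0.9487.

r_{12} = -0.9487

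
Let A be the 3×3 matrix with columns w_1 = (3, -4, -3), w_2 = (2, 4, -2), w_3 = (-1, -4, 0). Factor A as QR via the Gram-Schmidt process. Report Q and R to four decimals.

Q = [[0.5145, 0.4851, -0.7071], [-0.6860, 0.7276, 0.0000], [-0.5145, -0.4851, -0.7071]], R = [[5.8310, -0.6860, 2.2295], [0.0000, 4.8507, -3.3955], [0.0000, 0.0000, 0.7071]]

w_1 = (3, -4, -3); ‖w_1‖ = 5.8310, so q_1 = (0.5145, -0.6860, -0.5145).
q_1·w_2 = 0.5145·2 + (-0.6860)·4 + (-0.5145)·(-2) = -0.6860.
u_2 = w_2 + 0.6860·q_1 = (2.3529, 3.5294, -2.3529).
‖u_2‖ = 4.8507, so q_2 = (0.4851, 0.7276, -0.4851).
q_1·w_3 = 0.5145·(-1) + (-0.6860)·(-4) + (-0.5145)·0 = 2.2295; q_2·w_3 = 0.4851·(-1) + 0.7276·(-4) + (-0.4851)·0 = -3.3955.
u_3 = w_3 − 2.2295·q_1 + 3.3955·q_2 = (-0.5000, 0.0000, -0.5000).
‖u_3‖ = 0.7071, so q_3 = (-0.7071, 0.0000, -0.7071).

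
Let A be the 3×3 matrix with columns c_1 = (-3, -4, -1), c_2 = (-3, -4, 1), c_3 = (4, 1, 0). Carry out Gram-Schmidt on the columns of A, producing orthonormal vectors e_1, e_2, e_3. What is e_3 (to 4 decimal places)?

c_1 = (-3, -4, -1); ‖c_1‖ = 5.0990, so e_1 = (-0.5883, -0.7845, -0.1961).
e_1·c_2 = (-0.5883)·(-3) + (-0.7845)·(-4) + (-0.1961)·1 = 4.7068.
u_2 = c_2 − 4.7068·e_1 = (-0.2308, -0.3077, 1.9231).
‖u_2‖ = 1.9612, so e_2 = (-0.1177, -0.1569, 0.9806).
e_1·c_3 = (-0.5883)·4 + (-0.7845)·1 + (-0.1961)·0 = -3.1379; e_2·c_3 = (-0.1177)·4 + (-0.1569)·1 + 0.9806·0 = -0.6276.
u_3 = c_3 + 3.1379·e_1 + 0.6276·e_2 = (2.0800, -1.5600, 0.0000).
‖u_3‖ = 2.6000, so e_3 = (0.8000, -0.6000, 0.0000).

e_3 = (0.8000, -0.6000, 0.0000)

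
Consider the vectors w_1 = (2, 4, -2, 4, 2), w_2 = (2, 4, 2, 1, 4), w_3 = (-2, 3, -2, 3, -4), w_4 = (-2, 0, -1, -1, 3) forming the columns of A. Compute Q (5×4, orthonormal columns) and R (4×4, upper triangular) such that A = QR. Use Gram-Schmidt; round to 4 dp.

Q = [[0.3015, 0.1511, -0.4716, -0.7464], [0.6030, 0.3021, 0.6100, 0.0964], [-0.3015, 0.6797, 0.3185, -0.3814], [0.6030, -0.3210, 0.0592, -0.1688], [0.3015, 0.5664, -0.5482, 0.5096]], R = [[6.6332, 4.2212, 2.4121, 0.0000], [0.0000, 4.8148, -3.9840, 1.0385], [0.0000, 0.0000, 4.5066, -1.0790], [0.0000, 0.0000, 0.0000, 3.5717]]

w_1 = (2, 4, -2, 4, 2); ‖w_1‖ = 6.6332, so e_1 = (0.3015, 0.6030, -0.3015, 0.6030, 0.3015).
e_1·w_2 = 0.3015·2 + 0.6030·4 + (-0.3015)·2 + 0.6030·1 + 0.3015·4 = 4.2212.
u_2 = w_2 − 4.2212·e_1 = (0.7273, 1.4545, 3.2727, -1.5455, 2.7273).
‖u_2‖ = 4.8148, so e_2 = (0.1511, 0.3021, 0.6797, -0.3210, 0.5664).
e_1·w_3 = 0.3015·(-2) + 0.6030·3 + (-0.3015)·(-2) + 0.6030·3 + 0.3015·(-4) = 2.4121; e_2·w_3 = 0.1511·(-2) + 0.3021·3 + 0.6797·(-2) + (-0.3210)·3 + 0.5664·(-4) = -3.9840.
u_3 = w_3 − 2.4121·e_1 + 3.9840·e_2 = (-2.1255, 2.7490, 1.4353, 0.2667, -2.4706).
‖u_3‖ = 4.5066, so e_3 = (-0.4716, 0.6100, 0.3185, 0.0592, -0.5482).
e_1·w_4 = 0.3015·(-2) + 0.6030·0 + (-0.3015)·(-1) + 0.6030·(-1) + 0.3015·3 = 0.0000; e_2·w_4 = 0.1511·(-2) + 0.3021·0 + 0.6797·(-1) + (-0.3210)·(-1) + 0.5664·3 = 1.0385; e_3·w_4 = (-0.4716)·(-2) + 0.6100·0 + 0.3185·(-1) + 0.0592·(-1) + (-0.5482)·3 = -1.0790.
u_4 = w_4 + 0.0000·e_1 − 1.0385·e_2 + 1.0790·e_3 = (-2.6658, 0.3445, -1.3622, -0.6028, 1.8202).
‖u_4‖ = 3.5717, so e_4 = (-0.7464, 0.0964, -0.3814, -0.1688, 0.5096).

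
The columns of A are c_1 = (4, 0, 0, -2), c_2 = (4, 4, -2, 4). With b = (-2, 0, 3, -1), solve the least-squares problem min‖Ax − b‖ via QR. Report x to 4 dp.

c_1 = (4, 0, 0, -2); ‖c_1‖ = 4.4721, so q_1 = (0.8944, 0.0000, 0.0000, -0.4472).
q_1·c_2 = 0.8944·4 + 0.0000·4 + 0.0000·(-2) + (-0.4472)·4 = 1.7889.
u_2 = c_2 − 1.7889·q_1 = (2.4000, 4.0000, -2.0000, 4.8000).
‖u_2‖ = 6.9857, so q_2 = (0.3436, 0.5726, -0.2863, 0.6871).
Qᵀb = (-1.3416, -2.2331).
Back-substitute: x_2 = -2.2331/6.9857 = -0.3197.
x_1 = (-1.3416 − 1.7889·(-0.3197))/4.4721 = -0.1721.

x = (-0.1721, -0.3197)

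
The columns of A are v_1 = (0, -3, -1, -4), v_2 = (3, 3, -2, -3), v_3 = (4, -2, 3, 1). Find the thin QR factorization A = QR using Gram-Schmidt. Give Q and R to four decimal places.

e_1 = v_1/‖v_1‖ = (0, -3, -1, -4)/5.0990 = (0.0000, -0.5883, -0.1961, -0.7845).
r_{12} = e_1·v_2 = 0.9806.
u_2 = v_2 − 0.9806·e_1 = (3.0000, 3.5769, -1.8077, -2.2308).
‖u_2‖ = 5.4807, so e_2 = (0.5474, 0.6526, -0.3298, -0.4070).
r_{13} = e_1·v_3 = -0.1961; r_{23} = e_2·v_3 = -0.5123.
u_3 = v_3 + 0.1961·e_1 + 0.5123·e_2 = (4.2804, -1.7810, 2.7926, 0.6376).
‖u_3‖ = 5.4497, so e_3 = (0.7854, -0.3268, 0.5124, 0.1170).

Q = [[0.0000, 0.5474, 0.7854], [-0.5883, 0.6526, -0.3268], [-0.1961, -0.3298, 0.5124], [-0.7845, -0.4070, 0.1170]], R = [[5.0990, 0.9806, -0.1961], [0.0000, 5.4807, -0.5123], [0.0000, 0.0000, 5.4497]]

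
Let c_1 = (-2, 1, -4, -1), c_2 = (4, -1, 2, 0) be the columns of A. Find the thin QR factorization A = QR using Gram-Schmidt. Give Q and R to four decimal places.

q_1 = c_1/‖c_1‖ = (-2, 1, -4, -1)/4.6904 = (-0.4264, 0.2132, -0.8528, -0.2132).
r_{12} = q_1·c_2 = -3.6244.
u_2 = c_2 + 3.6244·q_1 = (2.4545, -0.2273, -1.0909, -0.7727).
‖u_2‖ = 2.8042, so q_2 = (0.8753, -0.0810, -0.3890, -0.2756).

Q = [[-0.4264, 0.8753], [0.2132, -0.0810], [-0.8528, -0.3890], [-0.2132, -0.2756]], R = [[4.6904, -3.6244], [0.0000, 2.8042]]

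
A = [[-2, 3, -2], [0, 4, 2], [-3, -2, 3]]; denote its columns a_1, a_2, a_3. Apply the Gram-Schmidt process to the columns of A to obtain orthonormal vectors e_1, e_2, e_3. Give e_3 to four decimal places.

e_3 = (-0.6180, 0.6695, 0.4120)

a_1 = (-2, 0, -3); ‖a_1‖ = 3.6056, so e_1 = (-0.5547, 0.0000, -0.8321).
e_1·a_2 = (-0.5547)·3 + 0.0000·4 + (-0.8321)·(-2) = 0.0000.
u_2 = a_2 + 0.0000·e_1 = (3.0000, 4.0000, -2.0000).
‖u_2‖ = 5.3852, so e_2 = (0.5571, 0.7428, -0.3714).
e_1·a_3 = (-0.5547)·(-2) + 0.0000·2 + (-0.8321)·3 = -1.3868; e_2·a_3 = 0.5571·(-2) + 0.7428·2 + (-0.3714)·3 = -0.7428.
u_3 = a_3 + 1.3868·e_1 + 0.7428·e_2 = (-2.3554, 2.5517, 1.5703).
‖u_3‖ = 3.8112, so e_3 = (-0.6180, 0.6695, 0.4120).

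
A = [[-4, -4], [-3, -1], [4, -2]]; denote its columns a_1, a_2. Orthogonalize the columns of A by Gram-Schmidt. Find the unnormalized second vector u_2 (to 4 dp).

a_1 = (-4, -3, 4); ‖a_1‖ = 6.4031, so q_1 = (-0.6247, -0.4685, 0.6247).
q_1·a_2 = (-0.6247)·(-4) + (-0.4685)·(-1) + 0.6247·(-2) = 1.7179.
u_2 = a_2 − 1.7179·q_1 = (-2.9268, -0.1951, -3.0732).

u_2 = (-2.9268, -0.1951, -3.0732)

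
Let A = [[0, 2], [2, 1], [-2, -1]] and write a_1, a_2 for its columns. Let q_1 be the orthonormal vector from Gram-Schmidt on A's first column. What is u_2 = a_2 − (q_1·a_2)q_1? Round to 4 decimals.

u_2 = (2.0000, 0.0000, 0.0000)

q_1 = a_1/‖a_1‖ = (0, 2, -2)/2.8284 = (0.0000, 0.7071, -0.7071).
r_{12} = q_1·a_2 = 1.4142.
u_2 = a_2 − 1.4142·q_1 = (2.0000, 0.0000, 0.0000).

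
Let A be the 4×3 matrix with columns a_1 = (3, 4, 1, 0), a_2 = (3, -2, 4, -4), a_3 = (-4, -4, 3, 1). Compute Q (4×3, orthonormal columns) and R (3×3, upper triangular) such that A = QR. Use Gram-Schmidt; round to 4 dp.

Q = [[0.5883, 0.3651, -0.3975], [0.7845, -0.4173, 0.0994], [0.1961, 0.5738, 0.7950], [0.0000, -0.6028, 0.4472]], R = [[5.0990, 0.9806, -4.9029], [0.0000, 6.6361, 1.3272], [0.0000, 0.0000, 4.0249]]

a_1 = (3, 4, 1, 0); ‖a_1‖ = 5.0990, so e_1 = (0.5883, 0.7845, 0.1961, 0.0000).
e_1·a_2 = 0.5883·3 + 0.7845·(-2) + 0.1961·4 + 0.0000·(-4) = 0.9806.
u_2 = a_2 − 0.9806·e_1 = (2.4231, -2.7692, 3.8077, -4.0000).
‖u_2‖ = 6.6361, so e_2 = (0.3651, -0.4173, 0.5738, -0.6028).
e_1·a_3 = 0.5883·(-4) + 0.7845·(-4) + 0.1961·3 + 0.0000·1 = -4.9029; e_2·a_3 = 0.3651·(-4) + (-0.4173)·(-4) + 0.5738·3 + (-0.6028)·1 = 1.3272.
u_3 = a_3 + 4.9029·e_1 − 1.3272·e_2 = (-1.6000, 0.4000, 3.2000, 1.8000).
‖u_3‖ = 4.0249, so e_3 = (-0.3975, 0.0994, 0.7950, 0.4472).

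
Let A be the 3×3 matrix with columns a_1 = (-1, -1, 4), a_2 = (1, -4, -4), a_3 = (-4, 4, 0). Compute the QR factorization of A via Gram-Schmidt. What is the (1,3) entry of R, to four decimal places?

r_{13} = 0.0000

q_1 = a_1/‖a_1‖ = (-1, -1, 4)/4.2426 = (-0.2357, -0.2357, 0.9428).
r_{13} = q_1·a_3 = 0.0000.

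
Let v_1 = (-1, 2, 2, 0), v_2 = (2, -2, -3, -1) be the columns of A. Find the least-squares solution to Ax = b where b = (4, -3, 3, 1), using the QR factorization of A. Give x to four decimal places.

v_1 = (-1, 2, 2, 0); ‖v_1‖ = 3.0000, so e_1 = (-0.3333, 0.6667, 0.6667, 0.0000).
e_1·v_2 = (-0.3333)·2 + 0.6667·(-2) + 0.6667·(-3) + 0.0000·(-1) = -4.0000.
u_2 = v_2 + 4.0000·e_1 = (0.6667, 0.6667, -0.3333, -1.0000).
‖u_2‖ = 1.4142, so e_2 = (0.4714, 0.4714, -0.2357, -0.7071).
Qᵀb = (-1.3333, -0.9428).
Back-substitute: x_2 = -0.9428/1.4142 = -0.6667.
x_1 = (-1.3333 + 4.0000·(-0.6667))/3.0000 = -1.3333.

x = (-1.3333, -0.6667)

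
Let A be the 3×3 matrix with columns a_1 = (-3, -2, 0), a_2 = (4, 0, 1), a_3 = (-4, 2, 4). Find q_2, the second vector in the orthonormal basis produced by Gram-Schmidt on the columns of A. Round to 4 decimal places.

q_2 = (0.5057, -0.7586, 0.4109)

a_1 = (-3, -2, 0); ‖a_1‖ = 3.6056, so q_1 = (-0.8321, -0.5547, 0.0000).
q_1·a_2 = (-0.8321)·4 + (-0.5547)·0 + 0.0000·1 = -3.3282.
u_2 = a_2 + 3.3282·q_1 = (1.2308, -1.8462, 1.0000).
‖u_2‖ = 2.4337, so q_2 = (0.5057, -0.7586, 0.4109).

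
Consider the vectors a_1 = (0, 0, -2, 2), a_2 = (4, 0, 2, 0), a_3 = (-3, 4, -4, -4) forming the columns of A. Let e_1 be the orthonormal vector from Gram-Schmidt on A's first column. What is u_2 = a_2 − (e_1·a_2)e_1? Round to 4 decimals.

a_1 = (0, 0, -2, 2); ‖a_1‖ = 2.8284, so e_1 = (0.0000, 0.0000, -0.7071, 0.7071).
e_1·a_2 = 0.0000·4 + 0.0000·0 + (-0.7071)·2 + 0.7071·0 = -1.4142.
u_2 = a_2 + 1.4142·e_1 = (4.0000, 0.0000, 1.0000, 1.0000).

u_2 = (4.0000, 0.0000, 1.0000, 1.0000)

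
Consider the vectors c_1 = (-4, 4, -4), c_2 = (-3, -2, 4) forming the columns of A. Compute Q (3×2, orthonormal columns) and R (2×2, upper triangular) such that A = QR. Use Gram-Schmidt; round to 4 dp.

e_1 = c_1/‖c_1‖ = (-4, 4, -4)/6.9282 = (-0.5774, 0.5774, -0.5774).
r_{12} = e_1·c_2 = -1.7321.
u_2 = c_2 + 1.7321·e_1 = (-4.0000, -1.0000, 3.0000).
‖u_2‖ = 5.0990, so e_2 = (-0.7845, -0.1961, 0.5883).

Q = [[-0.5774, -0.7845], [0.5774, -0.1961], [-0.5774, 0.5883]], R = [[6.9282, -1.7321], [0.0000, 5.0990]]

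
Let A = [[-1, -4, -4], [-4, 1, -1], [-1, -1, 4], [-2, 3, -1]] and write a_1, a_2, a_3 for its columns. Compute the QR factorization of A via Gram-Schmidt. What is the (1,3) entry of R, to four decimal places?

e_1 = a_1/‖a_1‖ = (-1, -4, -1, -2)/4.6904 = (-0.2132, -0.8528, -0.2132, -0.4264).
r_{13} = e_1·a_3 = 1.2792.

r_{13} = 1.2792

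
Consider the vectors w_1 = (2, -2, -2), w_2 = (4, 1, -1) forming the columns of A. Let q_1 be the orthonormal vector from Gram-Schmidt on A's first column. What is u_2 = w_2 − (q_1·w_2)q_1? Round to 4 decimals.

u_2 = (2.6667, 2.3333, 0.3333)

q_1 = w_1/‖w_1‖ = (2, -2, -2)/3.4641 = (0.5774, -0.5774, -0.5774).
r_{12} = q_1·w_2 = 2.3094.
u_2 = w_2 − 2.3094·q_1 = (2.6667, 2.3333, 0.3333).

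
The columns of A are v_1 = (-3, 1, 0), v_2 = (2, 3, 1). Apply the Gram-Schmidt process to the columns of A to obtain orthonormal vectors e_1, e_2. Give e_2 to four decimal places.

e_2 = (0.3039, 0.9118, 0.2763)

v_1 = (-3, 1, 0); ‖v_1‖ = 3.1623, so e_1 = (-0.9487, 0.3162, 0.0000).
e_1·v_2 = (-0.9487)·2 + 0.3162·3 + 0.0000·1 = -0.9487.
u_2 = v_2 + 0.9487·e_1 = (1.1000, 3.3000, 1.0000).
‖u_2‖ = 3.6194, so e_2 = (0.3039, 0.9118, 0.2763).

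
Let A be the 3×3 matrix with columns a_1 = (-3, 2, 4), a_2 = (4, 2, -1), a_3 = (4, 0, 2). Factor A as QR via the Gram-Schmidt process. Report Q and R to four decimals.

Q = [[-0.5571, 0.6889, 0.4637], [0.3714, 0.7061, -0.6029], [0.7428, 0.1636, 0.6492]], R = [[5.3852, -2.2283, -0.7428], [0.0000, 4.0043, 3.0829], [0.0000, 0.0000, 3.1534]]

a_1 = (-3, 2, 4); ‖a_1‖ = 5.3852, so e_1 = (-0.5571, 0.3714, 0.7428).
e_1·a_2 = (-0.5571)·4 + 0.3714·2 + 0.7428·(-1) = -2.2283.
u_2 = a_2 + 2.2283·e_1 = (2.7586, 2.8276, 0.6552).
‖u_2‖ = 4.0043, so e_2 = (0.6889, 0.7061, 0.1636).
e_1·a_3 = (-0.5571)·4 + 0.3714·0 + 0.7428·2 = -0.7428; e_2·a_3 = 0.6889·4 + 0.7061·0 + 0.1636·2 = 3.0829.
u_3 = a_3 + 0.7428·e_1 − 3.0829·e_2 = (1.4624, -1.9011, 2.0473).
‖u_3‖ = 3.1534, so e_3 = (0.4637, -0.6029, 0.6492).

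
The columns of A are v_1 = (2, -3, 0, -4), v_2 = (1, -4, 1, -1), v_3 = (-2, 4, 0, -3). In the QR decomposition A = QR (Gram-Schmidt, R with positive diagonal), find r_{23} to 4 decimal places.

v_1 = (2, -3, 0, -4); ‖v_1‖ = 5.3852, so q_1 = (0.3714, -0.5571, 0.0000, -0.7428).
q_1·v_2 = 0.3714·1 + (-0.5571)·(-4) + 0.0000·1 + (-0.7428)·(-1) = 3.3425.
u_2 = v_2 − 3.3425·q_1 = (-0.2414, -2.1379, 1.0000, 1.4828).
‖u_2‖ = 2.7978, so q_2 = (-0.0863, -0.7642, 0.3574, 0.5300).
r_{23} = q_2·v_3 = -4.4740.

r_{23} = -4.4740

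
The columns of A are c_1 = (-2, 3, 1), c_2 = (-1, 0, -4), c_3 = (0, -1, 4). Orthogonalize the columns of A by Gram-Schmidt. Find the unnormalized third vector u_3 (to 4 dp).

u_3 = (-1.0769, -0.8077, 0.2692)

q_1 = c_1/‖c_1‖ = (-2, 3, 1)/3.7417 = (-0.5345, 0.8018, 0.2673).
r_{12} = q_1·c_2 = -0.5345.
u_2 = c_2 + 0.5345·q_1 = (-1.2857, 0.4286, -3.8571).
‖u_2‖ = 4.0883, so q_2 = (-0.3145, 0.1048, -0.9435).
r_{13} = q_1·c_3 = 0.2673; r_{23} = q_2·c_3 = -3.8787.
u_3 = c_3 − 0.2673·q_1 + 3.8787·q_2 = (-1.0769, -0.8077, 0.2692).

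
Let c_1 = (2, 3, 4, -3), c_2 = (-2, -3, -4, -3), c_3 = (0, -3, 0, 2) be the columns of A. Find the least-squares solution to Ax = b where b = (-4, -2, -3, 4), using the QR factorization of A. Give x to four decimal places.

x = (-1.2778, -0.2778, -0.3333)

q_1 = c_1/‖c_1‖ = (2, 3, 4, -3)/6.1644 = (0.3244, 0.4867, 0.6489, -0.4867).
r_{12} = q_1·c_2 = -3.2444.
u_2 = c_2 + 3.2444·q_1 = (-0.9474, -1.4211, -1.8947, -4.5789).
‖u_2‖ = 5.2415, so q_2 = (-0.1807, -0.2711, -0.3615, -0.8736).
r_{13} = q_1·c_3 = -2.4333; r_{23} = q_2·c_3 = -0.9338.
u_3 = c_3 + 2.4333·q_1 + 0.9338·q_2 = (0.6207, -2.0690, 1.2414, 0.0000).
‖u_3‖ = 2.4914, so q_3 = (0.2491, -0.8305, 0.4983, 0.0000).
Qᵀb = (-6.1644, -1.1447, -0.8305).
Back-substitute: x_3 = -0.8305/2.4914 = -0.3333.
x_2 = (-1.1447 + 0.9338·(-0.3333))/5.2415 = -0.2778.
x_1 = (-6.1644 + 3.2444·(-0.2778) + 2.4333·(-0.3333))/6.1644 = -1.2778.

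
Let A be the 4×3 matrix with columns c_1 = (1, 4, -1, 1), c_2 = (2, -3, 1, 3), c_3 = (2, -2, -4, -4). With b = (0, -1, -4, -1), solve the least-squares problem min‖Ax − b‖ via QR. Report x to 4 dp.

q_1 = c_1/‖c_1‖ = (1, 4, -1, 1)/4.3589 = (0.2294, 0.9177, -0.2294, 0.2294).
r_{12} = q_1·c_2 = -1.8353.
u_2 = c_2 + 1.8353·q_1 = (2.4211, -1.3158, 0.5789, 3.4211).
‖u_2‖ = 4.4308, so q_2 = (0.5464, -0.2970, 0.1307, 0.7721).
r_{13} = q_1·c_3 = -1.3765; r_{23} = q_2·c_3 = -1.9243.
u_3 = c_3 + 1.3765·q_1 + 1.9243·q_2 = (3.3673, -1.3083, -4.0643, -2.1984).
‖u_3‖ = 5.8653, so q_3 = (0.5741, -0.2231, -0.6929, -0.3748).
Qᵀb = (-0.2294, -0.9978, 3.3696).
Back-substitute: x_3 = 3.3696/5.8653 = 0.5745.
x_2 = (-0.9978 + 1.9243·0.5745)/4.4308 = 0.0243.
x_1 = (-0.2294 + 1.8353·0.0243 + 1.3765·0.5745)/4.3589 = 0.1390.

x = (0.1390, 0.0243, 0.5745)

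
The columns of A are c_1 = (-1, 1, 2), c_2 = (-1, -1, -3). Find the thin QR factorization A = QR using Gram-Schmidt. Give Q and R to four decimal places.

Q = [[-0.4082, -0.8944], [0.4082, 0.0000], [0.8165, -0.4472]], R = [[2.4495, -2.4495], [0.0000, 2.2361]]

q_1 = c_1/‖c_1‖ = (-1, 1, 2)/2.4495 = (-0.4082, 0.4082, 0.8165).
r_{12} = q_1·c_2 = -2.4495.
u_2 = c_2 + 2.4495·q_1 = (-2.0000, 0.0000, -1.0000).
‖u_2‖ = 2.2361, so q_2 = (-0.8944, 0.0000, -0.4472).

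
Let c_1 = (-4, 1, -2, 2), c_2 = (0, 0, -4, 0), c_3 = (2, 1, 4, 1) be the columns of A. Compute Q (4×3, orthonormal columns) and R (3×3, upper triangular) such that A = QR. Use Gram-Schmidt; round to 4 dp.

Q = [[-0.8000, 0.3491, 0.4777], [0.2000, -0.0873, 0.5646], [-0.4000, -0.9165, 0.0000], [0.4000, -0.1746, 0.6731]], R = [[5.0000, 1.6000, -2.6000], [0.0000, 3.6661, -3.2296], [0.0000, 0.0000, 2.1931]]

c_1 = (-4, 1, -2, 2); ‖c_1‖ = 5.0000, so q_1 = (-0.8000, 0.2000, -0.4000, 0.4000).
q_1·c_2 = (-0.8000)·0 + 0.2000·0 + (-0.4000)·(-4) + 0.4000·0 = 1.6000.
u_2 = c_2 − 1.6000·q_1 = (1.2800, -0.3200, -3.3600, -0.6400).
‖u_2‖ = 3.6661, so q_2 = (0.3491, -0.0873, -0.9165, -0.1746).
q_1·c_3 = (-0.8000)·2 + 0.2000·1 + (-0.4000)·4 + 0.4000·1 = -2.6000; q_2·c_3 = 0.3491·2 + (-0.0873)·1 + (-0.9165)·4 + (-0.1746)·1 = -3.2296.
u_3 = c_3 + 2.6000·q_1 + 3.2296·q_2 = (1.0476, 1.2381, 0.0000, 1.4762).
‖u_3‖ = 2.1931, so q_3 = (0.4777, 0.5646, 0.0000, 0.6731).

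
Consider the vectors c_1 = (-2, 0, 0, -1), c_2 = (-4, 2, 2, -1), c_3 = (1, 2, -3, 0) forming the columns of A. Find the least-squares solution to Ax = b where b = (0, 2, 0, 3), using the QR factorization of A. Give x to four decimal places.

x = (-1.9420, 0.8261, 0.3623)

c_1 = (-2, 0, 0, -1); ‖c_1‖ = 2.2361, so q_1 = (-0.8944, 0.0000, 0.0000, -0.4472).
q_1·c_2 = (-0.8944)·(-4) + 0.0000·2 + 0.0000·2 + (-0.4472)·(-1) = 4.0249.
u_2 = c_2 − 4.0249·q_1 = (-0.4000, 2.0000, 2.0000, 0.8000).
‖u_2‖ = 2.9665, so q_2 = (-0.1348, 0.6742, 0.6742, 0.2697).
q_1·c_3 = (-0.8944)·1 + 0.0000·2 + 0.0000·(-3) + (-0.4472)·0 = -0.8944; q_2·c_3 = (-0.1348)·1 + 0.6742·2 + 0.6742·(-3) + 0.2697·0 = -0.8090.
u_3 = c_3 + 0.8944·q_1 + 0.8090·q_2 = (0.0909, 2.5455, -2.4545, -0.1818).
‖u_3‖ = 3.5420, so q_3 = (0.0257, 0.7187, -0.6930, -0.0513).
Qᵀb = (-1.3416, 2.1574, 1.2833).
Back-substitute: x_3 = 1.2833/3.5420 = 0.3623.
x_2 = (2.1574 + 0.8090·0.3623)/2.9665 = 0.8261.
x_1 = (-1.3416 − 4.0249·0.8261 + 0.8944·0.3623)/2.2361 = -1.9420.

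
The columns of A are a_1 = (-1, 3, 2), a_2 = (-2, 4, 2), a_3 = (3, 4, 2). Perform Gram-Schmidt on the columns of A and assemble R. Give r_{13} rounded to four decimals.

a_1 = (-1, 3, 2); ‖a_1‖ = 3.7417, so e_1 = (-0.2673, 0.8018, 0.5345).
r_{13} = e_1·a_3 = 3.4744.

r_{13} = 3.4744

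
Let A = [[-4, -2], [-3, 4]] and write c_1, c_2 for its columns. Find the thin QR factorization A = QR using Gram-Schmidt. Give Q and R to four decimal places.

Q = [[-0.8000, -0.6000], [-0.6000, 0.8000]], R = [[5.0000, -0.8000], [0.0000, 4.4000]]

c_1 = (-4, -3); ‖c_1‖ = 5.0000, so e_1 = (-0.8000, -0.6000).
e_1·c_2 = (-0.8000)·(-2) + (-0.6000)·4 = -0.8000.
u_2 = c_2 + 0.8000·e_1 = (-2.6400, 3.5200).
‖u_2‖ = 4.4000, so e_2 = (-0.6000, 0.8000).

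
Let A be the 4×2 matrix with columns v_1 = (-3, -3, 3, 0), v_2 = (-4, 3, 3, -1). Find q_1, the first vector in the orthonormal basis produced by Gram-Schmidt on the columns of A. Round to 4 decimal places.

v_1 = (-3, -3, 3, 0); ‖v_1‖ = 5.1962, so q_1 = (-0.5774, -0.5774, 0.5774, 0.0000).

q_1 = (-0.5774, -0.5774, 0.5774, 0.0000)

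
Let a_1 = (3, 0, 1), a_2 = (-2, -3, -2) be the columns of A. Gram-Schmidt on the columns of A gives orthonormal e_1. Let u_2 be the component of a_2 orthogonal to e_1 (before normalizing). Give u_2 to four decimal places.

e_1 = a_1/‖a_1‖ = (3, 0, 1)/3.1623 = (0.9487, 0.0000, 0.3162).
r_{12} = e_1·a_2 = -2.5298.
u_2 = a_2 + 2.5298·e_1 = (0.4000, -3.0000, -1.2000).

u_2 = (0.4000, -3.0000, -1.2000)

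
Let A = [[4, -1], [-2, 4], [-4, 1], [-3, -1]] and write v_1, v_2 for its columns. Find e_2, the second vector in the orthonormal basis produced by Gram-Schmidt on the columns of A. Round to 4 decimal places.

v_1 = (4, -2, -4, -3); ‖v_1‖ = 6.7082, so e_1 = (0.5963, -0.2981, -0.5963, -0.4472).
e_1·v_2 = 0.5963·(-1) + (-0.2981)·4 + (-0.5963)·1 + (-0.4472)·(-1) = -1.9379.
u_2 = v_2 + 1.9379·e_1 = (0.1556, 3.4222, -0.1556, -1.8667).
‖u_2‖ = 3.9044, so e_2 = (0.0398, 0.8765, -0.0398, -0.4781).

e_2 = (0.0398, 0.8765, -0.0398, -0.4781)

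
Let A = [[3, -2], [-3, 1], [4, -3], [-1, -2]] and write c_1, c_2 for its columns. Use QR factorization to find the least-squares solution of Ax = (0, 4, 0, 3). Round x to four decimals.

x = (-1.1450, -1.3197)

c_1 = (3, -3, 4, -1); ‖c_1‖ = 5.9161, so q_1 = (0.5071, -0.5071, 0.6761, -0.1690).
q_1·c_2 = 0.5071·(-2) + (-0.5071)·1 + 0.6761·(-3) + (-0.1690)·(-2) = -3.2116.
u_2 = c_2 + 3.2116·q_1 = (-0.3714, -0.6286, -0.8286, -2.5429).
‖u_2‖ = 2.7723, so q_2 = (-0.1340, -0.2267, -0.2989, -0.9172).
Qᵀb = (-2.5355, -3.6586).
Back-substitute: x_2 = -3.6586/2.7723 = -1.3197.
x_1 = (-2.5355 + 3.2116·(-1.3197))/5.9161 = -1.1450.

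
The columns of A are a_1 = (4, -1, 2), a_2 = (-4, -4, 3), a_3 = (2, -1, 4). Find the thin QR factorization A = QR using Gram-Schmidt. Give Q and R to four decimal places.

a_1 = (4, -1, 2); ‖a_1‖ = 4.5826, so q_1 = (0.8729, -0.2182, 0.4364).
q_1·a_2 = 0.8729·(-4) + (-0.2182)·(-4) + 0.4364·3 = -1.3093.
u_2 = a_2 + 1.3093·q_1 = (-2.8571, -4.2857, 3.5714).
‖u_2‖ = 6.2678, so q_2 = (-0.4558, -0.6838, 0.5698).
q_1·a_3 = 0.8729·2 + (-0.2182)·(-1) + 0.4364·4 = 3.7097; q_2·a_3 = (-0.4558)·2 + (-0.6838)·(-1) + 0.5698·4 = 2.0513.
u_3 = a_3 − 3.7097·q_1 − 2.0513·q_2 = (-0.3030, 1.2121, 1.2121).
‖u_3‖ = 1.7408, so q_3 = (-0.1741, 0.6963, 0.6963).

Q = [[0.8729, -0.4558, -0.1741], [-0.2182, -0.6838, 0.6963], [0.4364, 0.5698, 0.6963]], R = [[4.5826, -1.3093, 3.7097], [0.0000, 6.2678, 2.0513], [0.0000, 0.0000, 1.7408]]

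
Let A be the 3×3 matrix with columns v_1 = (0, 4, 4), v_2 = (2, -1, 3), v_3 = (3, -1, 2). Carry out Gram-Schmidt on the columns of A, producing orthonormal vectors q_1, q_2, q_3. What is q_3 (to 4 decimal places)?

v_1 = (0, 4, 4); ‖v_1‖ = 5.6569, so q_1 = (0.0000, 0.7071, 0.7071).
q_1·v_2 = 0.0000·2 + 0.7071·(-1) + 0.7071·3 = 1.4142.
u_2 = v_2 − 1.4142·q_1 = (2.0000, -2.0000, 2.0000).
‖u_2‖ = 3.4641, so q_2 = (0.5774, -0.5774, 0.5774).
q_1·v_3 = 0.0000·3 + 0.7071·(-1) + 0.7071·2 = 0.7071; q_2·v_3 = 0.5774·3 + (-0.5774)·(-1) + 0.5774·2 = 3.4641.
u_3 = v_3 − 0.7071·q_1 − 3.4641·q_2 = (1.0000, 0.5000, -0.5000).
‖u_3‖ = 1.2247, so q_3 = (0.8165, 0.4082, -0.4082).

q_3 = (0.8165, 0.4082, -0.4082)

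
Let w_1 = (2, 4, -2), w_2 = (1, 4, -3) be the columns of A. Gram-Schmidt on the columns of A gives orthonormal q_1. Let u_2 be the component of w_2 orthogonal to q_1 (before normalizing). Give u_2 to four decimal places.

w_1 = (2, 4, -2); ‖w_1‖ = 4.8990, so q_1 = (0.4082, 0.8165, -0.4082).
q_1·w_2 = 0.4082·1 + 0.8165·4 + (-0.4082)·(-3) = 4.8990.
u_2 = w_2 − 4.8990·q_1 = (-1.0000, 0.0000, -1.0000).

u_2 = (-1.0000, 0.0000, -1.0000)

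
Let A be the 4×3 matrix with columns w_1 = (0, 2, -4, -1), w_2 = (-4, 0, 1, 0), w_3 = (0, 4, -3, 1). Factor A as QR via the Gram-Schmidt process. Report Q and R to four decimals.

Q = [[0.0000, -0.9926, 0.0514], [0.4364, 0.0945, 0.7341], [-0.8729, 0.0591, 0.2058], [-0.2182, -0.0473, 0.6451]], R = [[4.5826, -0.8729, 4.1461], [0.0000, 4.0297, 0.1536], [0.0000, 0.0000, 2.9641]]

q_1 = w_1/‖w_1‖ = (0, 2, -4, -1)/4.5826 = (0.0000, 0.4364, -0.8729, -0.2182).
r_{12} = q_1·w_2 = -0.8729.
u_2 = w_2 + 0.8729·q_1 = (-4.0000, 0.3810, 0.2381, -0.1905).
‖u_2‖ = 4.0297, so q_2 = (-0.9926, 0.0945, 0.0591, -0.0473).
r_{13} = q_1·w_3 = 4.1461; r_{23} = q_2·w_3 = 0.1536.
u_3 = w_3 − 4.1461·q_1 − 0.1536·q_2 = (0.1525, 2.1760, 0.6100, 1.9120).
‖u_3‖ = 2.9641, so q_3 = (0.0514, 0.7341, 0.2058, 0.6451).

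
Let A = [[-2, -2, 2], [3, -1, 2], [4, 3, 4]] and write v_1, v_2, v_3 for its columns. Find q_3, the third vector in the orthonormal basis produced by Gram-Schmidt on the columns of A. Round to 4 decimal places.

v_1 = (-2, 3, 4); ‖v_1‖ = 5.3852, so q_1 = (-0.3714, 0.5571, 0.7428).
q_1·v_2 = (-0.3714)·(-2) + 0.5571·(-1) + 0.7428·3 = 2.4140.
u_2 = v_2 − 2.4140·q_1 = (-1.1034, -2.3448, 1.2069).
‖u_2‖ = 2.8587, so q_2 = (-0.3860, -0.8202, 0.4222).
q_1·v_3 = (-0.3714)·2 + 0.5571·2 + 0.7428·4 = 3.3425; q_2·v_3 = (-0.3860)·2 + (-0.8202)·2 + 0.4222·4 = -0.7237.
u_3 = v_3 − 3.3425·q_1 + 0.7237·q_2 = (2.9620, -0.4557, 1.8228).
‖u_3‖ = 3.5077, so q_3 = (0.8444, -0.1299, 0.5197).

q_3 = (0.8444, -0.1299, 0.5197)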